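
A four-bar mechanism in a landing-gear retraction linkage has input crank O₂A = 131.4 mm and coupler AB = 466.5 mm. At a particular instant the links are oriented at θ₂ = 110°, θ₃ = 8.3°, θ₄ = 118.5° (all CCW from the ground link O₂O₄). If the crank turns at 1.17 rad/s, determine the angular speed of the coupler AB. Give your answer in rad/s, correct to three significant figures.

ω₂ = 1.17 rad/s
Differentiating the loop-closure r₂e^{iθ₂}+r₃e^{iθ₃}=r₁+r₄e^{iθ₄} gives r₂ω₂e^{iθ₂}+r₃ω₃e^{iθ₃}=r₄ω₄e^{iθ₄}.
Eliminating the other unknown: ω₃ = r₂ω₂ sin(θ₄−θ₂) / [r₃ sin(θ₃−θ₄)].
Numerator sine = +0.14781; denominator sine = -0.93849.
Result = 0.1314·1.17·(+0.14781) / (0.4665·(-0.93849)) = -0.051904 rad/s; magnitude 0.051904 rad/s.

0.0519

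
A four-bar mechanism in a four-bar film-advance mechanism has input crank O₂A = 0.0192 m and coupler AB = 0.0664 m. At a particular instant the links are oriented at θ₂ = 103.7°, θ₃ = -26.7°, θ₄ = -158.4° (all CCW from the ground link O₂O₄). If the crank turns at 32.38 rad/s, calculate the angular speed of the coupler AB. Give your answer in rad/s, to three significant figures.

ω₂ = 32.38 rad/s
Differentiating the loop-closure r₂e^{iθ₂}+r₃e^{iθ₃}=r₁+r₄e^{iθ₄} gives r₂ω₂e^{iθ₂}+r₃ω₃e^{iθ₃}=r₄ω₄e^{iθ₄}.
Eliminating the other unknown: ω₃ = r₂ω₂ sin(θ₄−θ₂) / [r₃ sin(θ₃−θ₄)].
Numerator sine = +0.99051; denominator sine = +0.74664.
Result = 0.0192·32.38·(+0.99051) / (0.0664·(+0.74664)) = +12.421 rad/s; magnitude 12.421 rad/s.

12.4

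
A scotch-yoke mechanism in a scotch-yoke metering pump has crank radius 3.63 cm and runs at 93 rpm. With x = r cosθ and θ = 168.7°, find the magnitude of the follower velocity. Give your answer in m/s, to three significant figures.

0.0693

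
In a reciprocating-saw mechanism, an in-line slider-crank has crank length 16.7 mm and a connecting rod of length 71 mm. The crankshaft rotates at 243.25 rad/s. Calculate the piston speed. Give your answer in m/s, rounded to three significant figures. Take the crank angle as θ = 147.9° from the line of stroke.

1.73

ω = 243.2 rad/s
For an in-line slider-crank, x = r cosθ + √(L² − r² sin²θ), so v = −rω sinθ·[1 + r cosθ/√(L² − r² sin²θ)].
With r = 0.0167 m, L = 0.071 m, θ = 147.9°: √(L² − r² sin²θ) = 0.070443 m.
v = −0.0167·243.2·0.53140·[1 + 0.0167·-0.84712/0.070443] = -1.7252 m/s.
|v| = 1.7252 m/s.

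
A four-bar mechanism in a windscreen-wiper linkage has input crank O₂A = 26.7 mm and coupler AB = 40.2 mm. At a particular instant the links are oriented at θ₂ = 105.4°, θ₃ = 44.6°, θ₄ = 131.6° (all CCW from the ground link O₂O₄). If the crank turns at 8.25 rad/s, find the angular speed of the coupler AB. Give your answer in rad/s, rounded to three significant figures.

ω₂ = 8.25 rad/s
Differentiating the loop-closure r₂e^{iθ₂}+r₃e^{iθ₃}=r₁+r₄e^{iθ₄} gives r₂ω₂e^{iθ₂}+r₃ω₃e^{iθ₃}=r₄ω₄e^{iθ₄}.
Eliminating the other unknown: ω₃ = r₂ω₂ sin(θ₄−θ₂) / [r₃ sin(θ₃−θ₄)].
Numerator sine = +0.44151; denominator sine = -0.99863.
Result = 0.0267·8.25·(+0.44151) / (0.0402·(-0.99863)) = -2.4225 rad/s; magnitude 2.4225 rad/s.

2.42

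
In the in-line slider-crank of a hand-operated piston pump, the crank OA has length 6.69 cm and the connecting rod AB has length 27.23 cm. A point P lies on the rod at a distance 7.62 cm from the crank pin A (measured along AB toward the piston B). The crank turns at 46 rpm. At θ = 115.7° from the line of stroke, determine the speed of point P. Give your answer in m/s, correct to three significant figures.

0.299

ω = 4.817 rad/s.  Crank-pin speed |V_A| = rω = 0.32226 m/s, perpendicular to OA.
Rod angle: sinφ = −(r/L) sinθ ⇒ φ = -12.790°; ω_rod = −rω cosθ/√(L²−r²sin²θ) = +0.52629 rad/s.
V_P = V_A + ω_rod × AP, with AP = 0.0762 m along the rod.
Components: V_Px = −rω sinθ − a·ω_rod·sinφ = -0.28151 m/s;  V_Py = rω cosθ + a·ω_rod·cosφ = -0.10064 m/s.
|V_P| = √(V_Px² + V_Py²) = 0.29896 m/s.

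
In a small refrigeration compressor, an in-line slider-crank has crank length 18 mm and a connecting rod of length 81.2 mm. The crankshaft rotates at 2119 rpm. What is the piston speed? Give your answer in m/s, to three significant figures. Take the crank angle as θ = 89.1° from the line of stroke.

ω = 2π·2119/60 = 221.9 rad/s
For an in-line slider-crank, x = r cosθ + √(L² − r² sin²θ), so v = −rω sinθ·[1 + r cosθ/√(L² − r² sin²θ)].
With r = 0.018 m, L = 0.0812 m, θ = 89.1°: √(L² − r² sin²θ) = 0.07918 m.
v = −0.018·221.9·0.99988·[1 + 0.018·0.01571/0.07918] = -4.008 m/s.
|v| = 4.008 m/s.

4.01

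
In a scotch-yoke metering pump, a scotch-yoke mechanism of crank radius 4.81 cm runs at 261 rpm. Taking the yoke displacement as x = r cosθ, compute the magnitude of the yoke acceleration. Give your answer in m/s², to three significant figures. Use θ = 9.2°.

35.5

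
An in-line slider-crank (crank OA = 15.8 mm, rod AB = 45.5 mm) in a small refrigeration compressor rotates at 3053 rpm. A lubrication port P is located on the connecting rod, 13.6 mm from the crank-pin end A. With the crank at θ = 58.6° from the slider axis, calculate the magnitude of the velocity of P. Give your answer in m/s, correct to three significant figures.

4.92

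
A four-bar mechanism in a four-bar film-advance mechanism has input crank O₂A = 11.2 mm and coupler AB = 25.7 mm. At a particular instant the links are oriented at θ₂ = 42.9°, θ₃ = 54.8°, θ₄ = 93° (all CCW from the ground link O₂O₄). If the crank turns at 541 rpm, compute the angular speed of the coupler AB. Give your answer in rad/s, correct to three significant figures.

ω₂ = 56.65 rad/s (from 541 rpm).
Differentiating the loop-closure r₂e^{iθ₂}+r₃e^{iθ₃}=r₁+r₄e^{iθ₄} gives r₂ω₂e^{iθ₂}+r₃ω₃e^{iθ₃}=r₄ω₄e^{iθ₄}.
Eliminating the other unknown: ω₃ = r₂ω₂ sin(θ₄−θ₂) / [r₃ sin(θ₃−θ₄)].
Numerator sine = +0.76717; denominator sine = -0.61841.
Result = 0.0112·56.65·(+0.76717) / (0.0257·(-0.61841)) = -30.628 rad/s; magnitude 30.628 rad/s.

30.6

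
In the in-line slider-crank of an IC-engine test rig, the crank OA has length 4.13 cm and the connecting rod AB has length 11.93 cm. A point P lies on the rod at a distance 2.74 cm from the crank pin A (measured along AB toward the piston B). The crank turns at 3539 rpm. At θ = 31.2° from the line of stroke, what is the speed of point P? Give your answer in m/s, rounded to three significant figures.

13.2

ω = 370.6 rad/s.  Crank-pin speed |V_A| = rω = 15.306 m/s, perpendicular to OA.
Rod angle: sinφ = −(r/L) sinθ ⇒ φ = -10.331°; ω_rod = −rω cosθ/√(L²−r²sin²θ) = -111.55 rad/s.
V_P = V_A + ω_rod × AP, with AP = 0.0274 m along the rod.
Components: V_Px = −rω sinθ − a·ω_rod·sinφ = -8.477 m/s;  V_Py = rω cosθ + a·ω_rod·cosφ = +10.085 m/s.
|V_P| = √(V_Px² + V_Py²) = 13.175 m/s.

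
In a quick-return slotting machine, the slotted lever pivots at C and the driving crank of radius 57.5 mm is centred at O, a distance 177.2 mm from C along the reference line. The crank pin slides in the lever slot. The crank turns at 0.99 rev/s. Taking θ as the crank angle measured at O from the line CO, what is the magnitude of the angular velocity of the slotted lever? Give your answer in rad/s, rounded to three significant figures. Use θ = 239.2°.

0.490

ω = 6.22 rad/s (from 0.99 rev/s).
Crank pin A relative to C: A = (d + r cosθ, r sinθ); lever angle φ = atan2(r sinθ, d + r cosθ).
Differentiating tanφ: φ̇ = rω(d cosθ + r)/(d² + r² + 2dr cosθ).
d² + r² + 2dr cosθ = |CA|² = 0.0242717 m²;  d cosθ + r = -0.033234 m.
|ω_lever| = |0.0575·6.22·-0.033234| / 0.0242717 = 0.48974 rad/s.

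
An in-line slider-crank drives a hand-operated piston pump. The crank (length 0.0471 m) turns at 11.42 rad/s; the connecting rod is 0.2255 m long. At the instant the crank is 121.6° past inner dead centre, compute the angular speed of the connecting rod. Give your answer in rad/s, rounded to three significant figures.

1.27

ω = 11.42 rad/s
The rod makes angle φ with the slider axis where L sinφ = r sinθ; differentiating, L cosφ·φ̇ = r ω cosθ.
L cosφ = √(L² − r² sin²θ) = 0.2219 m.
|ω_rod| = r ω |cosθ| / √(L² − r² sin²θ) = 0.0471·11.42·0.52399/0.2219 = 1.2701 rad/s.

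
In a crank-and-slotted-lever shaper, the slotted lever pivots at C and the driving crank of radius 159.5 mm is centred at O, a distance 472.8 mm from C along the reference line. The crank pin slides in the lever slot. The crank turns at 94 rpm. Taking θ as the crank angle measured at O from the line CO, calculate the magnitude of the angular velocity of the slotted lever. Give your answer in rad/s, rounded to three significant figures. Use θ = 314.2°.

2.17

ω = 9.844 rad/s (from 94 rpm).
Crank pin A relative to C: A = (d + r cosθ, r sinθ); lever angle φ = atan2(r sinθ, d + r cosθ).
Differentiating tanφ: φ̇ = rω(d cosθ + r)/(d² + r² + 2dr cosθ).
d² + r² + 2dr cosθ = |CA|² = 0.354129 m²;  d cosθ + r = +0.48912 m.
|ω_lever| = |0.1595·9.844·+0.48912| / 0.354129 = 2.1686 rad/s.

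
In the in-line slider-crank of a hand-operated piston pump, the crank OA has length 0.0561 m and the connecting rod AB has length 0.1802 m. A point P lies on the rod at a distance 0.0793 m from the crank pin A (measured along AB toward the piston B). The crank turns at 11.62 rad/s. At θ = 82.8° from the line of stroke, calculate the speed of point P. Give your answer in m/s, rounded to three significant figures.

0.660

ω = 11.62 rad/s.  Crank-pin speed |V_A| = rω = 0.65188 m/s, perpendicular to OA.
Rod angle: sinφ = −(r/L) sinθ ⇒ φ = -17.991°; ω_rod = −rω cosθ/√(L²−r²sin²θ) = -0.47671 rad/s.
V_P = V_A + ω_rod × AP, with AP = 0.0793 m along the rod.
Components: V_Px = −rω sinθ − a·ω_rod·sinφ = -0.65842 m/s;  V_Py = rω cosθ + a·ω_rod·cosφ = +0.045748 m/s.
|V_P| = √(V_Px² + V_Py²) = 0.66001 m/s.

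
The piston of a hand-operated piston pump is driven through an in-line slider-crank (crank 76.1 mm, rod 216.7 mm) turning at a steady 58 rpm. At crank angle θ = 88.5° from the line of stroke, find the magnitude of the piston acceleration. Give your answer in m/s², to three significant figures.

ω = 2π·58/60 = 6.074 rad/s
x(θ) = r cosθ + √(L² − r² sin²θ); with ω constant, a = ω²·d²x/dθ².
d²x/dθ² = −r cosθ − r²(cos2θ)/√u − r⁴ sin²2θ/(4u^{3/2}),  u = L² − r² sin²θ = 0.0411716 m².
Substituting r = 0.0761 m, L = 0.2167 m, θ = 88.5°: d²x/dθ² = +0.026507 m.
a = ω²·d²x/dθ² = (6.074)²·(+0.026507) = +0.97786 m/s²;  |a| = 0.97786 m/s².

0.978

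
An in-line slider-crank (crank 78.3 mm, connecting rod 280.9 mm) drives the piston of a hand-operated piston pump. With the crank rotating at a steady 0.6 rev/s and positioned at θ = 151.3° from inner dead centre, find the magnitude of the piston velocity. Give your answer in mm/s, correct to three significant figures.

107

ω = 2π·0.6 = 3.77 rad/s
For an in-line slider-crank, x = r cosθ + √(L² − r² sin²θ), so v = −rω sinθ·[1 + r cosθ/√(L² − r² sin²θ)].
With r = 0.0783 m, L = 0.2809 m, θ = 151.3°: √(L² − r² sin²θ) = 0.27837 m.
v = −0.0783·3.77·0.48022·[1 + 0.0783·-0.87715/0.27837] = -0.10678 m/s.
|v| = 0.10678 m/s = 106.78 mm/s.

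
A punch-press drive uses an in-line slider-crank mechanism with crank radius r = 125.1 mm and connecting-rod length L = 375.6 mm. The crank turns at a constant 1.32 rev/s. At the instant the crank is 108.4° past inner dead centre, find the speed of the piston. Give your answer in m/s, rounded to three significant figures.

0.875

ω = 2π·1.32 = 8.294 rad/s
For an in-line slider-crank, x = r cosθ + √(L² − r² sin²θ), so v = −rω sinθ·[1 + r cosθ/√(L² − r² sin²θ)].
With r = 0.1251 m, L = 0.3756 m, θ = 108.4°: √(L² − r² sin²θ) = 0.35635 m.
v = −0.1251·8.294·0.94888·[1 + 0.1251·-0.31565/0.35635] = -0.87542 m/s.
|v| = 0.87542 m/s.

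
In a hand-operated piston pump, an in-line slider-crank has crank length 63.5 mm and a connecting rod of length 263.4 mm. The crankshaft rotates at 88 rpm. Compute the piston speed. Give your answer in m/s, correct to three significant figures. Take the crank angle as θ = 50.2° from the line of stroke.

ω = 2π·88/60 = 9.215 rad/s
For an in-line slider-crank, x = r cosθ + √(L² − r² sin²θ), so v = −rω sinθ·[1 + r cosθ/√(L² − r² sin²θ)].
With r = 0.0635 m, L = 0.2634 m, θ = 50.2°: √(L² − r² sin²θ) = 0.25884 m.
v = −0.0635·9.215·0.76828·[1 + 0.0635·0.64011/0.25884] = -0.52018 m/s.
|v| = 0.52018 m/s.

0.520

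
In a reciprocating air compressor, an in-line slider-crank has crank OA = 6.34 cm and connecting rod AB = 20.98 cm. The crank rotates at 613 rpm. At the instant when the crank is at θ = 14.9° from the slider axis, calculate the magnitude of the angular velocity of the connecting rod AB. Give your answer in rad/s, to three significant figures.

ω = 64.19 rad/s (converted from 613 rpm).
The rod makes angle φ with the slider axis where L sinφ = r sinθ; differentiating, L cosφ·φ̇ = r ω cosθ.
L cosφ = √(L² − r² sin²θ) = 0.20917 m.
|ω_rod| = r ω |cosθ| / √(L² − r² sin²θ) = 0.0634·64.19·0.96638/0.20917 = 18.803 rad/s.

18.8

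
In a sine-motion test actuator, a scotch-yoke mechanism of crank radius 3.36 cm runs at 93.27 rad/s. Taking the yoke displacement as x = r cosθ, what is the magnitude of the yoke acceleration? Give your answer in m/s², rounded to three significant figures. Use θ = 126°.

172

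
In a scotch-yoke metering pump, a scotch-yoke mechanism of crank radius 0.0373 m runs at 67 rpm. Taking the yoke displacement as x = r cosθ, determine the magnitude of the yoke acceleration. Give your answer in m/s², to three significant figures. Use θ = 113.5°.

ω = 7.016 rad/s (from 67 rpm).
x = r cosθ ⇒ ẍ = −rω² cosθ (ω constant).
|a| = rω²|cosθ| = 0.0373·(7.016)²·|cos 113.5°| = 0.73218 m/s².

0.732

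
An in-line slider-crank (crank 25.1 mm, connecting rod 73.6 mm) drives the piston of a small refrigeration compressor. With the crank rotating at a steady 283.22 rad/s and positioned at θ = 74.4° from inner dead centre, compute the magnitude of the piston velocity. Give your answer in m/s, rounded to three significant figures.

7.51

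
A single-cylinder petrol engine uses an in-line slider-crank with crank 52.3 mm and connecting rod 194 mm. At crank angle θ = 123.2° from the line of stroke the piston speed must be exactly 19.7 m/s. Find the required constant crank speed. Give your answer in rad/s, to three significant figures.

For an in-line slider-crank, |v_piston| = rω|sinθ|·[1 + r cosθ/√(L² − r² sin²θ)].
With r = 0.0523 m, L = 0.194 m, θ = 123.2°: the bracketed kinematic factor |dx/dθ| = 0.037132 m.
ω = v/|dx/dθ| = 19.7/0.037132 = 530.54 rad/s.

531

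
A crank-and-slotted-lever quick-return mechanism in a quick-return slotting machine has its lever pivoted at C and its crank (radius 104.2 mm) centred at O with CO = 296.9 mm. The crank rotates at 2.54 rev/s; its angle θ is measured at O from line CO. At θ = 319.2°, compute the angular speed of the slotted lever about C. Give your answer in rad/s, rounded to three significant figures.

ω = 15.96 rad/s (from 2.54 rev/s).
Crank pin A relative to C: A = (d + r cosθ, r sinθ); lever angle φ = atan2(r sinθ, d + r cosθ).
Differentiating tanφ: φ̇ = rω(d cosθ + r)/(d² + r² + 2dr cosθ).
d² + r² + 2dr cosθ = |CA|² = 0.145846 m²;  d cosθ + r = +0.32895 m.
|ω_lever| = |0.1042·15.96·+0.32895| / 0.145846 = 3.7508 rad/s.

3.75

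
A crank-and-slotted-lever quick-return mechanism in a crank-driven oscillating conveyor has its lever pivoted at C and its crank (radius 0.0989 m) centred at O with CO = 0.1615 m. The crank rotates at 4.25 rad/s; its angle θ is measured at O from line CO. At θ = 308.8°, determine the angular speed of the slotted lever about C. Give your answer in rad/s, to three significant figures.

ω = 4.25 rad/s
Crank pin A relative to C: A = (d + r cosθ, r sinθ); lever angle φ = atan2(r sinθ, d + r cosθ).
Differentiating tanφ: φ̇ = rω(d cosθ + r)/(d² + r² + 2dr cosθ).
d² + r² + 2dr cosθ = |CA|² = 0.0558801 m²;  d cosθ + r = +0.2001 m.
|ω_lever| = |0.0989·4.25·+0.2001| / 0.0558801 = 1.5051 rad/s.

1.51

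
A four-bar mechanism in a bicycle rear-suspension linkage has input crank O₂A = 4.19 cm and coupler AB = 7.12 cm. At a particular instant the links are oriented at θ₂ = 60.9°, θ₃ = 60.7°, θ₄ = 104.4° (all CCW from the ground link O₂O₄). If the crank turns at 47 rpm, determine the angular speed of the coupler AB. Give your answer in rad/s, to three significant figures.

ω₂ = 4.922 rad/s (from 47 rpm).
Differentiating the loop-closure r₂e^{iθ₂}+r₃e^{iθ₃}=r₁+r₄e^{iθ₄} gives r₂ω₂e^{iθ₂}+r₃ω₃e^{iθ₃}=r₄ω₄e^{iθ₄}.
Eliminating the other unknown: ω₃ = r₂ω₂ sin(θ₄−θ₂) / [r₃ sin(θ₃−θ₄)].
Numerator sine = +0.68835; denominator sine = -0.69088.
Result = 0.0419·4.922·(+0.68835) / (0.0712·(-0.69088)) = -2.8858 rad/s; magnitude 2.8858 rad/s.

2.89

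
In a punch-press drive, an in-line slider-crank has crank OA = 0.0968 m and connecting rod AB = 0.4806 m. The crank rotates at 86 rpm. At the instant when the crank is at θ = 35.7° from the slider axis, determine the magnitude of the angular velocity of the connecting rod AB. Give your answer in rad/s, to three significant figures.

ω = 9.006 rad/s (converted from 86 rpm).
The rod makes angle φ with the slider axis where L sinφ = r sinθ; differentiating, L cosφ·φ̇ = r ω cosθ.
L cosφ = √(L² − r² sin²θ) = 0.47727 m.
|ω_rod| = r ω |cosθ| / √(L² − r² sin²θ) = 0.0968·9.006·0.81208/0.47727 = 1.4833 rad/s.

1.48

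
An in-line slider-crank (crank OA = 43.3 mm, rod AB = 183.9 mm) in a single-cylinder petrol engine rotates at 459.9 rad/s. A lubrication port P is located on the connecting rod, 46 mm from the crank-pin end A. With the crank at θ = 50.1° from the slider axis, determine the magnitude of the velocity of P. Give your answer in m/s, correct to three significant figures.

ω = 459.9 rad/s.  Crank-pin speed |V_A| = rω = 19.914 m/s, perpendicular to OA.
Rod angle: sinφ = −(r/L) sinθ ⇒ φ = -10.407°; ω_rod = −rω cosθ/√(L²−r²sin²θ) = -70.621 rad/s.
V_P = V_A + ω_rod × AP, with AP = 0.046 m along the rod.
Components: V_Px = −rω sinθ − a·ω_rod·sinφ = -15.864 m/s;  V_Py = rω cosθ + a·ω_rod·cosφ = +9.5785 m/s.
|V_P| = √(V_Px² + V_Py²) = 18.531 m/s.

18.5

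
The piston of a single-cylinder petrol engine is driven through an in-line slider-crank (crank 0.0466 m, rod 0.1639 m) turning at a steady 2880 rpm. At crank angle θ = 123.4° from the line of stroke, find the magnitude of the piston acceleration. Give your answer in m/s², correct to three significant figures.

ω = 2π·2880/60 = 301.6 rad/s
x(θ) = r cosθ + √(L² − r² sin²θ); with ω constant, a = ω²·d²x/dθ².
d²x/dθ² = −r cosθ − r²(cos2θ)/√u − r⁴ sin²2θ/(4u^{3/2}),  u = L² − r² sin²θ = 0.0253497 m².
Substituting r = 0.0466 m, L = 0.1639 m, θ = 123.4°: d²x/dθ² = +0.030779 m.
a = ω²·d²x/dθ² = (301.6)²·(+0.030779) = +2799.6 m/s²;  |a| = 2799.6 m/s².

2800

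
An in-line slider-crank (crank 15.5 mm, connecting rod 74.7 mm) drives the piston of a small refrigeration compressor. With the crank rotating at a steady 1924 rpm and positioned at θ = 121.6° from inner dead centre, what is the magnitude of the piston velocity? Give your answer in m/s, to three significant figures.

ω = 2π·1924/60 = 201.5 rad/s
For an in-line slider-crank, x = r cosθ + √(L² − r² sin²θ), so v = −rω sinθ·[1 + r cosθ/√(L² − r² sin²θ)].
With r = 0.0155 m, L = 0.0747 m, θ = 121.6°: √(L² − r² sin²θ) = 0.073524 m.
v = −0.0155·201.5·0.85173·[1 + 0.0155·-0.52399/0.073524] = -2.3661 m/s.
|v| = 2.3661 m/s.

2.37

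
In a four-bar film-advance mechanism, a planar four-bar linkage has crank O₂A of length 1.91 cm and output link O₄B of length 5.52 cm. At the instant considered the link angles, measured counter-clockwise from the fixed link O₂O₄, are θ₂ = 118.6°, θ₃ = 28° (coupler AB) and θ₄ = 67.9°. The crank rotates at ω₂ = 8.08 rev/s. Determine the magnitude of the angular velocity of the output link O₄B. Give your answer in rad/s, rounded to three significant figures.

ω₂ = 50.77 rad/s (from 8.08 rev/s).
Differentiating the loop-closure r₂e^{iθ₂}+r₃e^{iθ₃}=r₁+r₄e^{iθ₄} gives r₂ω₂e^{iθ₂}+r₃ω₃e^{iθ₃}=r₄ω₄e^{iθ₄}.
Eliminating the other unknown: ω₄ = r₂ω₂ sin(θ₂−θ₃) / [r₄ sin(θ₄−θ₃)].
Numerator sine = +0.99995; denominator sine = +0.64145.
Result = 0.0191·50.77·(+0.99995) / (0.0552·(+0.64145)) = +27.384 rad/s; magnitude 27.384 rad/s.

27.4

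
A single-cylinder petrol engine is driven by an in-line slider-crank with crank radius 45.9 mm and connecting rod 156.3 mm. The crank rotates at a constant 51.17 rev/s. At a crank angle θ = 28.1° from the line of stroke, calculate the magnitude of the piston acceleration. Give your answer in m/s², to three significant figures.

4990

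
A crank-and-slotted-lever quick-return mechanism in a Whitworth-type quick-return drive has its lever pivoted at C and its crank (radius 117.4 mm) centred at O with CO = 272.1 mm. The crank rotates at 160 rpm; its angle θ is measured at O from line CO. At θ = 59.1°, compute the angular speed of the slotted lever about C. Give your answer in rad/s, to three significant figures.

4.19

ω = 16.76 rad/s (from 160 rpm).
Crank pin A relative to C: A = (d + r cosθ, r sinθ); lever angle φ = atan2(r sinθ, d + r cosθ).
Differentiating tanφ: φ̇ = rω(d cosθ + r)/(d² + r² + 2dr cosθ).
d² + r² + 2dr cosθ = |CA|² = 0.120631 m²;  d cosθ + r = +0.25713 m.
|ω_lever| = |0.1174·16.76·+0.25713| / 0.120631 = 4.1929 rad/s.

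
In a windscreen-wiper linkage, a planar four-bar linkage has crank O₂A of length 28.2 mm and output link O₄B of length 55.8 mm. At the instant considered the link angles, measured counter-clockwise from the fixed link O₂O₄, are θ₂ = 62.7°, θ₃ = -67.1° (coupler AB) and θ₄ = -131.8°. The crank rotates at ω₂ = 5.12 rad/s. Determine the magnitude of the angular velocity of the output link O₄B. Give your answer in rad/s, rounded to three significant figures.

2.20

ω₂ = 5.12 rad/s
Differentiating the loop-closure r₂e^{iθ₂}+r₃e^{iθ₃}=r₁+r₄e^{iθ₄} gives r₂ω₂e^{iθ₂}+r₃ω₃e^{iθ₃}=r₄ω₄e^{iθ₄}.
Eliminating the other unknown: ω₄ = r₂ω₂ sin(θ₂−θ₃) / [r₄ sin(θ₄−θ₃)].
Numerator sine = +0.76828; denominator sine = -0.90408.
Result = 0.0282·5.12·(+0.76828) / (0.0558·(-0.90408)) = -2.1989 rad/s; magnitude 2.1989 rad/s.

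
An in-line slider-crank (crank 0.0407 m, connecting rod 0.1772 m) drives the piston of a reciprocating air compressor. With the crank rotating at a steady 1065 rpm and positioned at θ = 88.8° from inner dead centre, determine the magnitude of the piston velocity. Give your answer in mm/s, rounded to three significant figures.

ω = 2π·1065/60 = 111.5 rad/s
For an in-line slider-crank, x = r cosθ + √(L² − r² sin²θ), so v = −rω sinθ·[1 + r cosθ/√(L² − r² sin²θ)].
With r = 0.0407 m, L = 0.1772 m, θ = 88.8°: √(L² − r² sin²θ) = 0.17246 m.
v = −0.0407·111.5·0.99978·[1 + 0.0407·0.02094/0.17246] = -4.5606 m/s.
|v| = 4.5606 m/s = 4560.6 mm/s.

4560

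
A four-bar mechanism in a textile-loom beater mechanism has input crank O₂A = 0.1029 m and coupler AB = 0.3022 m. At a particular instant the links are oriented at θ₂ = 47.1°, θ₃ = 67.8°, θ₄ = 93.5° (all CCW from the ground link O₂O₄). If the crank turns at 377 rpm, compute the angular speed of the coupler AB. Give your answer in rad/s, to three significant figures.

ω₂ = 39.48 rad/s (from 377 rpm).
Differentiating the loop-closure r₂e^{iθ₂}+r₃e^{iθ₃}=r₁+r₄e^{iθ₄} gives r₂ω₂e^{iθ₂}+r₃ω₃e^{iθ₃}=r₄ω₄e^{iθ₄}.
Eliminating the other unknown: ω₃ = r₂ω₂ sin(θ₄−θ₂) / [r₃ sin(θ₃−θ₄)].
Numerator sine = +0.72417; denominator sine = -0.43366.
Result = 0.1029·39.48·(+0.72417) / (0.3022·(-0.43366)) = -22.448 rad/s; magnitude 22.448 rad/s.

22.4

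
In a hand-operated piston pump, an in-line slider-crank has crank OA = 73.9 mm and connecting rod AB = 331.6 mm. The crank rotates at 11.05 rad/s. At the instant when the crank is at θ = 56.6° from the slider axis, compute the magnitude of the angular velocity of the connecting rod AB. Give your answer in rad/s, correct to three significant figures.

ω = 11.05 rad/s
The rod makes angle φ with the slider axis where L sinφ = r sinθ; differentiating, L cosφ·φ̇ = r ω cosθ.
L cosφ = √(L² − r² sin²θ) = 0.32581 m.
|ω_rod| = r ω |cosθ| / √(L² − r² sin²θ) = 0.0739·11.05·0.55048/0.32581 = 1.3797 rad/s.

1.38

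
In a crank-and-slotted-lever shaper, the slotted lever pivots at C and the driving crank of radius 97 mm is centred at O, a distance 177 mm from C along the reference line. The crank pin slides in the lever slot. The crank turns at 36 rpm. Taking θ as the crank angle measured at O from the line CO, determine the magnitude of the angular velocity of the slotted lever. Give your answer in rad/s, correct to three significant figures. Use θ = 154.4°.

ω = 3.77 rad/s (from 36 rpm).
Crank pin A relative to C: A = (d + r cosθ, r sinθ); lever angle φ = atan2(r sinθ, d + r cosθ).
Differentiating tanφ: φ̇ = rω(d cosθ + r)/(d² + r² + 2dr cosθ).
d² + r² + 2dr cosθ = |CA|² = 0.00977087 m²;  d cosθ + r = -0.062624 m.
|ω_lever| = |0.097·3.77·-0.062624| / 0.00977087 = 2.3438 rad/s.

2.34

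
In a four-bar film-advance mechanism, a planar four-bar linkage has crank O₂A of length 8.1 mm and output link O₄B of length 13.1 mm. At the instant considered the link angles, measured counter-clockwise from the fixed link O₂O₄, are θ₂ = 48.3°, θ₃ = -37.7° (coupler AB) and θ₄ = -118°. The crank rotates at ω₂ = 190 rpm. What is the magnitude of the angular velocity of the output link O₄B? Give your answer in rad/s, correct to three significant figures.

12.5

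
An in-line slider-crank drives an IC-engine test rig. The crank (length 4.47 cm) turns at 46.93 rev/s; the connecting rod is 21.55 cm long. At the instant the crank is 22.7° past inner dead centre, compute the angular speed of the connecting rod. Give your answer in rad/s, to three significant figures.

56.6

ω = 294.9 rad/s (converted from 46.93 rev/s).
The rod makes angle φ with the slider axis where L sinφ = r sinθ; differentiating, L cosφ·φ̇ = r ω cosθ.
L cosφ = √(L² − r² sin²θ) = 0.21481 m.
|ω_rod| = r ω |cosθ| / √(L² − r² sin²θ) = 0.0447·294.9·0.92254/0.21481 = 56.607 rad/s.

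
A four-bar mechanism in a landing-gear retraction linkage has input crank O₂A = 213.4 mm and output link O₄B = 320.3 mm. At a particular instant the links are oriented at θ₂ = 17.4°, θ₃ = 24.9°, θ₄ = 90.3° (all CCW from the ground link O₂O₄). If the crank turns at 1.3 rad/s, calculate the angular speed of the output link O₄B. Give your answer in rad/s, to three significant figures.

0.124

ω₂ = 1.3 rad/s
Differentiating the loop-closure r₂e^{iθ₂}+r₃e^{iθ₃}=r₁+r₄e^{iθ₄} gives r₂ω₂e^{iθ₂}+r₃ω₃e^{iθ₃}=r₄ω₄e^{iθ₄}.
Eliminating the other unknown: ω₄ = r₂ω₂ sin(θ₂−θ₃) / [r₄ sin(θ₄−θ₃)].
Numerator sine = -0.13053; denominator sine = +0.90924.
Result = 0.2134·1.3·(-0.13053) / (0.3203·(+0.90924)) = -0.12434 rad/s; magnitude 0.12434 rad/s.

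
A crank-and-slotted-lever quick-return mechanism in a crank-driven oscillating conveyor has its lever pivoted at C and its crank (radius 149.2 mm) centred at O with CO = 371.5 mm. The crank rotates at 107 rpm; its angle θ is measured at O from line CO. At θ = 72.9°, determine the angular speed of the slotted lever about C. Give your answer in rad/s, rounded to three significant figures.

2.24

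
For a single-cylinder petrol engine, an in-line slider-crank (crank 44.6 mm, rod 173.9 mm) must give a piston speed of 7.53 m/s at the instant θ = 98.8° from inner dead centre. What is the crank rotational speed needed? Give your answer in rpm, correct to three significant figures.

For an in-line slider-crank, |v_piston| = rω|sinθ|·[1 + r cosθ/√(L² − r² sin²θ)].
With r = 0.0446 m, L = 0.1739 m, θ = 98.8°: the bracketed kinematic factor |dx/dθ| = 0.042287 m.
ω = v/|dx/dθ| = 7.53/0.042287 = 178.07 rad/s.
N = 60ω/(2π) = 1700.4 rpm.

1700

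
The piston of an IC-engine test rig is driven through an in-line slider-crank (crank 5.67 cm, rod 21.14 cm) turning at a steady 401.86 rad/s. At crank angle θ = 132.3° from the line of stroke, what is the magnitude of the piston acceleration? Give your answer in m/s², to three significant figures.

6350

ω = 401.9 rad/s
x(θ) = r cosθ + √(L² − r² sin²θ); with ω constant, a = ω²·d²x/dθ².
d²x/dθ² = −r cosθ − r²(cos2θ)/√u − r⁴ sin²2θ/(4u^{3/2}),  u = L² − r² sin²θ = 0.0429312 m².
Substituting r = 0.0567 m, L = 0.2114 m, θ = 132.3°: d²x/dθ² = +0.039332 m.
a = ω²·d²x/dθ² = (401.9)²·(+0.039332) = +6351.8 m/s²;  |a| = 6351.8 m/s².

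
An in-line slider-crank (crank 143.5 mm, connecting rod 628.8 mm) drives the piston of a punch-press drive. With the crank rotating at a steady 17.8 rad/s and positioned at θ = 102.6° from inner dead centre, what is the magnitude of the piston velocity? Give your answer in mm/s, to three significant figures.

ω = 17.8 rad/s
For an in-line slider-crank, x = r cosθ + √(L² − r² sin²θ), so v = −rω sinθ·[1 + r cosθ/√(L² − r² sin²θ)].
With r = 0.1435 m, L = 0.6288 m, θ = 102.6°: √(L² − r² sin²θ) = 0.61301 m.
v = −0.1435·17.8·0.97592·[1 + 0.1435·-0.21814/0.61301] = -2.3655 m/s.
|v| = 2.3655 m/s = 2365.5 mm/s.

2370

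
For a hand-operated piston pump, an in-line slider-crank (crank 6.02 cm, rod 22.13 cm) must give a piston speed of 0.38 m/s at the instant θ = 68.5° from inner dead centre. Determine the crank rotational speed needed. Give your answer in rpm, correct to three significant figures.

For an in-line slider-crank, |v_piston| = rω|sinθ|·[1 + r cosθ/√(L² − r² sin²θ)].
With r = 0.0602 m, L = 0.2213 m, θ = 68.5°: the bracketed kinematic factor |dx/dθ| = 0.061783 m.
ω = v/|dx/dθ| = 0.38/0.061783 = 6.1505 rad/s.
N = 60ω/(2π) = 58.733 rpm.

58.7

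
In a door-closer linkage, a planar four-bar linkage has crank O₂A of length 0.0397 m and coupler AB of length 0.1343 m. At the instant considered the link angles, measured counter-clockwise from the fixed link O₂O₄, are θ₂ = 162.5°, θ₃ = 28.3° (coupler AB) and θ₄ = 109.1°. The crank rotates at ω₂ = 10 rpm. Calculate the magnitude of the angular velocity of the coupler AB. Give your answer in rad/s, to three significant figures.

0.252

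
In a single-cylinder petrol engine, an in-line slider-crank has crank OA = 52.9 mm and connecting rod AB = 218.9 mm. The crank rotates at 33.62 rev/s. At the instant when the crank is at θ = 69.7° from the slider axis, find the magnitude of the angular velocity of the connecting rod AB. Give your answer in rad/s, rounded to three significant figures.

ω = 211.2 rad/s (converted from 33.62 rev/s).
The rod makes angle φ with the slider axis where L sinφ = r sinθ; differentiating, L cosφ·φ̇ = r ω cosθ.
L cosφ = √(L² − r² sin²θ) = 0.2132 m.
|ω_rod| = r ω |cosθ| / √(L² − r² sin²θ) = 0.0529·211.2·0.34694/0.2132 = 18.184 rad/s.

18.2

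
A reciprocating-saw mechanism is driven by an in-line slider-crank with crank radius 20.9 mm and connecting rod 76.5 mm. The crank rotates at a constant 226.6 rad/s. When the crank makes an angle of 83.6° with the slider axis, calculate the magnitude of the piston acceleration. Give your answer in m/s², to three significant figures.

177

ω = 226.6 rad/s
x(θ) = r cosθ + √(L² − r² sin²θ); with ω constant, a = ω²·d²x/dθ².
d²x/dθ² = −r cosθ − r²(cos2θ)/√u − r⁴ sin²2θ/(4u^{3/2}),  u = L² − r² sin²θ = 0.00542087 m².
Substituting r = 0.0209 m, L = 0.0765 m, θ = 83.6°: d²x/dθ² = +0.0034498 m.
a = ω²·d²x/dθ² = (226.6)²·(+0.0034498) = +177.14 m/s²;  |a| = 177.14 m/s².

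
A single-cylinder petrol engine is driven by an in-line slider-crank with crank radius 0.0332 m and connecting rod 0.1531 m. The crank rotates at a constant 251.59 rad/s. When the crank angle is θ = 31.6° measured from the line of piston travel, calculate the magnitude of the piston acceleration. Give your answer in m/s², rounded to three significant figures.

ω = 251.6 rad/s
x(θ) = r cosθ + √(L² − r² sin²θ); with ω constant, a = ω²·d²x/dθ².
d²x/dθ² = −r cosθ − r²(cos2θ)/√u − r⁴ sin²2θ/(4u^{3/2}),  u = L² − r² sin²θ = 0.023137 m².
Substituting r = 0.0332 m, L = 0.1531 m, θ = 31.6°: d²x/dθ² = -0.031613 m.
a = ω²·d²x/dθ² = (251.6)²·(-0.031613) = -2001 m/s²;  |a| = 2001 m/s².

2000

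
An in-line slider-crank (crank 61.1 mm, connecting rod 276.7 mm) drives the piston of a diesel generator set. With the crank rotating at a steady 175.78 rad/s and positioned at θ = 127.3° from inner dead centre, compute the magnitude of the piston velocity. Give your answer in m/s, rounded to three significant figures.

ω = 175.8 rad/s
For an in-line slider-crank, x = r cosθ + √(L² − r² sin²θ), so v = −rω sinθ·[1 + r cosθ/√(L² − r² sin²θ)].
With r = 0.0611 m, L = 0.2767 m, θ = 127.3°: √(L² − r² sin²θ) = 0.2724 m.
v = −0.0611·175.8·0.79547·[1 + 0.0611·-0.60599/0.2724] = -7.3822 m/s.
|v| = 7.3822 m/s.

7.38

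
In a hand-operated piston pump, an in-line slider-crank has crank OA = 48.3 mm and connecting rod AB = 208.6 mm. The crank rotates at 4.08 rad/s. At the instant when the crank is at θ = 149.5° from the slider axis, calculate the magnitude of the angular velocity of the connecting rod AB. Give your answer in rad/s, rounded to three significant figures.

0.820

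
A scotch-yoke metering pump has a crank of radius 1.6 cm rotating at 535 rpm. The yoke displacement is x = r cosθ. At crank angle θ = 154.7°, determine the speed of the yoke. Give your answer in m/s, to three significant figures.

0.383

ω = 56.03 rad/s (from 535 rpm).
x = r cosθ ⇒ ẋ = −rω sinθ.
|v| = rω|sinθ| = 0.016·56.03·|sin 154.7°| = 0.38308 m/s.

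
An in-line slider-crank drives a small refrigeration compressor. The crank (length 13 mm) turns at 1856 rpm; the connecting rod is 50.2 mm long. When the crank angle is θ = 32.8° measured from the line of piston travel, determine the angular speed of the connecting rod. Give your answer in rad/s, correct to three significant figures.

42.7

ω = 194.4 rad/s (converted from 1856 rpm).
The rod makes angle φ with the slider axis where L sinφ = r sinθ; differentiating, L cosφ·φ̇ = r ω cosθ.
L cosφ = √(L² − r² sin²θ) = 0.049704 m.
|ω_rod| = r ω |cosθ| / √(L² − r² sin²θ) = 0.013·194.4·0.84057/0.049704 = 42.73 rad/s.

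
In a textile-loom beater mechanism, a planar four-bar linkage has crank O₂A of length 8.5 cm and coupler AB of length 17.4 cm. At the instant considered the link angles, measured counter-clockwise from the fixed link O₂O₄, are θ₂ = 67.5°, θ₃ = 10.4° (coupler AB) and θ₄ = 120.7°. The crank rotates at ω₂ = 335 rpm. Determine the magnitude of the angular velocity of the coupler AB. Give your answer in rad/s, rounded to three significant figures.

ω₂ = 35.08 rad/s (from 335 rpm).
Differentiating the loop-closure r₂e^{iθ₂}+r₃e^{iθ₃}=r₁+r₄e^{iθ₄} gives r₂ω₂e^{iθ₂}+r₃ω₃e^{iθ₃}=r₄ω₄e^{iθ₄}.
Eliminating the other unknown: ω₃ = r₂ω₂ sin(θ₄−θ₂) / [r₃ sin(θ₃−θ₄)].
Numerator sine = +0.80073; denominator sine = -0.93789.
Result = 0.085·35.08·(+0.80073) / (0.174·(-0.93789)) = -14.631 rad/s; magnitude 14.631 rad/s.

14.6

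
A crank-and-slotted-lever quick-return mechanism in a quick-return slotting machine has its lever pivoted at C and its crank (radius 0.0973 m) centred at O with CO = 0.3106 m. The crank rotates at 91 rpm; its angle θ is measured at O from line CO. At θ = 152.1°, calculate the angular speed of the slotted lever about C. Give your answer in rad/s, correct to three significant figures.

ω = 9.529 rad/s (from 91 rpm).
Crank pin A relative to C: A = (d + r cosθ, r sinθ); lever angle φ = atan2(r sinθ, d + r cosθ).
Differentiating tanφ: φ̇ = rω(d cosθ + r)/(d² + r² + 2dr cosθ).
d² + r² + 2dr cosθ = |CA|² = 0.0525224 m²;  d cosθ + r = -0.1772 m.
|ω_lever| = |0.0973·9.529·-0.1772| / 0.0525224 = 3.1282 rad/s.

3.13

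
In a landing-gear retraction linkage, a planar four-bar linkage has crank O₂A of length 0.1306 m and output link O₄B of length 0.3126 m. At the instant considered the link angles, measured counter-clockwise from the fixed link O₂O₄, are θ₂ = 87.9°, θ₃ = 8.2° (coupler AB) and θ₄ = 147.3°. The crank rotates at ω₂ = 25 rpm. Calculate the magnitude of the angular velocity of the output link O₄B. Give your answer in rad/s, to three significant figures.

1.64

ω₂ = 2.618 rad/s (from 25 rpm).
Differentiating the loop-closure r₂e^{iθ₂}+r₃e^{iθ₃}=r₁+r₄e^{iθ₄} gives r₂ω₂e^{iθ₂}+r₃ω₃e^{iθ₃}=r₄ω₄e^{iθ₄}.
Eliminating the other unknown: ω₄ = r₂ω₂ sin(θ₂−θ₃) / [r₄ sin(θ₄−θ₃)].
Numerator sine = +0.98389; denominator sine = +0.65474.
Result = 0.1306·2.618·(+0.98389) / (0.3126·(+0.65474)) = +1.6436 rad/s; magnitude 1.6436 rad/s.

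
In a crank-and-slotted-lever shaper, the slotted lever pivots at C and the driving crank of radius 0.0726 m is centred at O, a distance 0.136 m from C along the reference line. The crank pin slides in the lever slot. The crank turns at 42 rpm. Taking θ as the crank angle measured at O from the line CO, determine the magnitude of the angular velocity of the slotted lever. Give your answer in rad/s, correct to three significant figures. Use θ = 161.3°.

3.55

ω = 4.398 rad/s (from 42 rpm).
Crank pin A relative to C: A = (d + r cosθ, r sinθ); lever angle φ = atan2(r sinθ, d + r cosθ).
Differentiating tanφ: φ̇ = rω(d cosθ + r)/(d² + r² + 2dr cosθ).
d² + r² + 2dr cosθ = |CA|² = 0.00506201 m²;  d cosθ + r = -0.056221 m.
|ω_lever| = |0.0726·4.398·-0.056221| / 0.00506201 = 3.5464 rad/s.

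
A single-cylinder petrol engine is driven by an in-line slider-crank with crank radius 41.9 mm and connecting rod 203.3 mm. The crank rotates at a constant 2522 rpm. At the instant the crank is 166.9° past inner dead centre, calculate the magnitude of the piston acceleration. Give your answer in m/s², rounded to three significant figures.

2300

ω = 2π·2522/60 = 264.1 rad/s
x(θ) = r cosθ + √(L² − r² sin²θ); with ω constant, a = ω²·d²x/dθ².
d²x/dθ² = −r cosθ − r²(cos2θ)/√u − r⁴ sin²2θ/(4u^{3/2}),  u = L² − r² sin²θ = 0.0412407 m².
Substituting r = 0.0419 m, L = 0.2033 m, θ = 166.9°: d²x/dθ² = +0.033035 m.
a = ω²·d²x/dθ² = (264.1)²·(+0.033035) = +2304.2 m/s²;  |a| = 2304.2 m/s².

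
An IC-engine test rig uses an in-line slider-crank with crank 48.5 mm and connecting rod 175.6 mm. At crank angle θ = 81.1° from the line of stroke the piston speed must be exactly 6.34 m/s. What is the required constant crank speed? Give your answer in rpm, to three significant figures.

1210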